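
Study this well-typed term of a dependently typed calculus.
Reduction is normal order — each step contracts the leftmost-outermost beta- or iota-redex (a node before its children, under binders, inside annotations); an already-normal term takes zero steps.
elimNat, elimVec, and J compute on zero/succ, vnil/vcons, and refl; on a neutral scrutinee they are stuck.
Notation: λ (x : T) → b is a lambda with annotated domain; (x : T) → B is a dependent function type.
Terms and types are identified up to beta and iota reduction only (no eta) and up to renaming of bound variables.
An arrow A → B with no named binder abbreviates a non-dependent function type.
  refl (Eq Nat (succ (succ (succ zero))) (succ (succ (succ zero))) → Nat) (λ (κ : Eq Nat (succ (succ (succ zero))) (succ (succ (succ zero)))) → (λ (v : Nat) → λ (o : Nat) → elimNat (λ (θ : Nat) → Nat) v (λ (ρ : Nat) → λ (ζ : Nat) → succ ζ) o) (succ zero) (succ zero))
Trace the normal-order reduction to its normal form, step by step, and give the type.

reduction (normal order):
  refl (Eq Nat (succ (succ (succ zero))) (succ (succ (succ zero))) → Nat) (λ (κ : Eq Nat (succ (succ (succ zero))) (succ (succ (succ zero)))) → (λ (v : Nat) → λ (o : Nat) → elimNat (λ (θ : Nat) → Nat) v (λ (ρ : Nat) → λ (ζ : Nat) → succ ζ) o) (succ zero) (succ zero))
  ~> refl (Eq Nat (succ (succ (succ zero))) (succ (succ (succ zero))) → Nat) (λ (κ : Eq Nat (succ (succ (succ zero))) (succ (succ (succ zero)))) → (λ (v : Nat) → elimNat (λ (o : Nat) → Nat) (succ zero) (λ (θ : Nat) → λ (ρ : Nat) → succ ρ) v) (succ zero))
  ~> refl (Eq Nat (succ (succ (succ zero))) (succ (succ (succ zero))) → Nat) (λ (κ : Eq Nat (succ (succ (succ zero))) (succ (succ (succ zero)))) → elimNat (λ (v : Nat) → Nat) (succ zero) (λ (o : Nat) → λ (θ : Nat) → succ θ) (succ zero))
  ~> refl (Eq Nat (succ (succ (succ zero))) (succ (succ (succ zero))) → Nat) (λ (κ : Eq Nat (succ (succ (succ zero))) (succ (succ (succ zero)))) → (λ (v : Nat) → λ (o : Nat) → succ o) zero (elimNat (λ (θ : Nat) → Nat) (succ zero) (λ (ρ : Nat) → λ (ζ : Nat) → succ ζ) zero))
  ~> refl (Eq Nat (succ (succ (succ zero))) (succ (succ (succ zero))) → Nat) (λ (κ : Eq Nat (succ (succ (succ zero))) (succ (succ (succ zero)))) → (λ (v : Nat) → succ v) (elimNat (λ (o : Nat) → Nat) (succ zero) (λ (θ : Nat) → λ (ρ : Nat) → succ ρ) zero))
  ~> refl (Eq Nat (succ (succ (succ zero))) (succ (succ (succ zero))) → Nat) (λ (κ : Eq Nat (succ (succ (succ zero))) (succ (succ (succ zero)))) → succ (elimNat (λ (v : Nat) → Nat) (succ zero) (λ (o : Nat) → λ (θ : Nat) → succ θ) zero))
  ~> refl (Eq Nat (succ (succ (succ zero))) (succ (succ (succ zero))) → Nat) (λ (κ : Eq Nat (succ (succ (succ zero))) (succ (succ (succ zero)))) → succ (succ zero))
inferred type:
  Eq (Eq Nat (succ (succ (succ zero))) (succ (succ (succ zero))) → Nat) (λ (κ : Eq Nat (succ (succ (succ zero))) (succ (succ (succ zero)))) → succ (succ zero)) (λ (v : Eq Nat (succ (succ (succ zero))) (succ (succ (succ zero)))) → succ (succ zero))


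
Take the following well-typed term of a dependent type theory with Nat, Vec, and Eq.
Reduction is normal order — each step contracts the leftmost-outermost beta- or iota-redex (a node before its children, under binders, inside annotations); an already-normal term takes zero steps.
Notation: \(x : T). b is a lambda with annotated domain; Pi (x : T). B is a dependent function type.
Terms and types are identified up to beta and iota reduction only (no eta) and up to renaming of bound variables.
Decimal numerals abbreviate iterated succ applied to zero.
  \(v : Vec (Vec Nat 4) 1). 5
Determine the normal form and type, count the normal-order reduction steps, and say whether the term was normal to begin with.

reduced normal form:
  \(v : Vec (Vec Nat 4) 1). 5
the term's type:
  Pi (v : Vec (Vec Nat 4) 1). Nat
normal-order step count: 0
term was already normal: yes


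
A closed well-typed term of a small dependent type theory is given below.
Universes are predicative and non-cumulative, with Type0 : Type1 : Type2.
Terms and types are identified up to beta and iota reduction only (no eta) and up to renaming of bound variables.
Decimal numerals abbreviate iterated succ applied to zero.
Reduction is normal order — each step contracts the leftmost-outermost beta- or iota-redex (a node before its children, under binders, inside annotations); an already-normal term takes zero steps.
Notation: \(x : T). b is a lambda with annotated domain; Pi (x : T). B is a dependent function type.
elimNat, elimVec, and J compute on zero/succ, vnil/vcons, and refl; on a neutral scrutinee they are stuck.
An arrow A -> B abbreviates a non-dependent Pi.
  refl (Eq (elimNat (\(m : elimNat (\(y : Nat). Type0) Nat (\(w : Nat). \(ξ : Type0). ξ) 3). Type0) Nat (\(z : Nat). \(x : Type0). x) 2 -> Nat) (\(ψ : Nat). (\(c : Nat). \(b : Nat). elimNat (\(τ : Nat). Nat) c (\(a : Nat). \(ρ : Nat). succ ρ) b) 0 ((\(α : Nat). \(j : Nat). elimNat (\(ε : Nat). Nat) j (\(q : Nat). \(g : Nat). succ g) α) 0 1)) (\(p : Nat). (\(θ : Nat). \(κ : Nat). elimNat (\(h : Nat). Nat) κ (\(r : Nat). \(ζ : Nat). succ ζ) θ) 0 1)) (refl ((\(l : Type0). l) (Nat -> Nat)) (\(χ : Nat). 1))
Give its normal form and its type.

normal form:
  refl (Eq (Nat -> Nat) (\(m : Nat). 1) (\(y : Nat). 1)) (refl (Nat -> Nat) (\(w : Nat). 1))
the term's type:
  Eq (Eq (Nat -> Nat) (\(m : Nat). 1) (\(y : Nat). 1)) (refl (Nat -> Nat) (\(w : Nat). 1)) (refl (Nat -> Nat) (\(ξ : Nat). 1))
observation: 20 normal-order steps separate the term from its normal form.


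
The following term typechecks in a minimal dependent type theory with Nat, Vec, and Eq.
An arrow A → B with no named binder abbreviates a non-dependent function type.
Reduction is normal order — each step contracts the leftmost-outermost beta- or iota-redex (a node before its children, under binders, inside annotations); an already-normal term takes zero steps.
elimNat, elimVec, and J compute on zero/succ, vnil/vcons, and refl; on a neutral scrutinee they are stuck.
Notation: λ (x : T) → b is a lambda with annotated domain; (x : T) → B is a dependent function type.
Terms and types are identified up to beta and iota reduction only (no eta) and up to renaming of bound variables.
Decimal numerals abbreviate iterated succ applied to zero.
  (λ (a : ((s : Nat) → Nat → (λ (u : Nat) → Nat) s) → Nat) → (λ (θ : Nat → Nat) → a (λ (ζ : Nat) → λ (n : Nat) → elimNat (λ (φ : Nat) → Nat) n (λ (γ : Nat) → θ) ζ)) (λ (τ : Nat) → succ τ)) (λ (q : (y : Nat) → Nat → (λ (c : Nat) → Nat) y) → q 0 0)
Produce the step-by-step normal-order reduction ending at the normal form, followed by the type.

reduction (normal order):
  (λ (a : ((s : Nat) → Nat → (λ (u : Nat) → Nat) s) → Nat) → (λ (θ : Nat → Nat) → a (λ (ζ : Nat) → λ (n : Nat) → elimNat (λ (φ : Nat) → Nat) n (λ (γ : Nat) → θ) ζ)) (λ (τ : Nat) → succ τ)) (λ (q : (y : Nat) → Nat → (λ (c : Nat) → Nat) y) → q 0 0)
  ~> (λ (a : Nat → Nat) → (λ (s : (u : Nat) → Nat → (λ (θ : Nat) → Nat) u) → s 0 0) (λ (ζ : Nat) → λ (n : Nat) → elimNat (λ (φ : Nat) → Nat) n (λ (γ : Nat) → a) ζ)) (λ (τ : Nat) → succ τ)
  ~> (λ (a : (s : Nat) → Nat → (λ (u : Nat) → Nat) s) → a 0 0) (λ (θ : Nat) → λ (ζ : Nat) → elimNat (λ (n : Nat) → Nat) ζ (λ (φ : Nat) → λ (γ : Nat) → succ γ) θ)
  ~> (λ (a : Nat) → λ (s : Nat) → elimNat (λ (u : Nat) → Nat) s (λ (θ : Nat) → λ (ζ : Nat) → succ ζ) a) 0 0
  ~> (λ (a : Nat) → elimNat (λ (s : Nat) → Nat) a (λ (u : Nat) → λ (θ : Nat) → succ θ) 0) 0
  ~> elimNat (λ (a : Nat) → Nat) 0 (λ (s : Nat) → λ (u : Nat) → succ u) 0
  ~> 0
the term's type:
  Nat


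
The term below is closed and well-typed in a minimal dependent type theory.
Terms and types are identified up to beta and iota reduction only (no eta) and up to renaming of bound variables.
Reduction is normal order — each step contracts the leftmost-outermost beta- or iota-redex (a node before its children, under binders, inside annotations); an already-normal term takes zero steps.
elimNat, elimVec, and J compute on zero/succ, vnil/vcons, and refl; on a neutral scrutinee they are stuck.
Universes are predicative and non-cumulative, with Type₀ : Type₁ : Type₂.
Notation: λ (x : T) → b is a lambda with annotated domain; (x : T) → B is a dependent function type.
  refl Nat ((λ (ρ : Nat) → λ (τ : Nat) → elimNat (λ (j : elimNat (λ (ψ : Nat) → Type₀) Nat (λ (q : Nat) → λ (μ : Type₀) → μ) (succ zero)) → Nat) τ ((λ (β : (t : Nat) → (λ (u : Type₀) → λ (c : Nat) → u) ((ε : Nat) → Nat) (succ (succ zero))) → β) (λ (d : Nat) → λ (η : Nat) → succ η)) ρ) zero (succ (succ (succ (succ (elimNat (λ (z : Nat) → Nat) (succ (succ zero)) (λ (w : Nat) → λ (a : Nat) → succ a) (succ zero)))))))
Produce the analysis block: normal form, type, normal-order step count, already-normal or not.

resulting normal form:
  refl Nat (succ (succ (succ (succ (succ (succ (succ zero)))))))
the term's type:
  Eq Nat (succ (succ (succ (succ (succ (succ (succ zero))))))) (succ (succ (succ (succ (succ (succ (succ zero)))))))
normal-order step count: 7
already normal: no
first redex: a beta-redex


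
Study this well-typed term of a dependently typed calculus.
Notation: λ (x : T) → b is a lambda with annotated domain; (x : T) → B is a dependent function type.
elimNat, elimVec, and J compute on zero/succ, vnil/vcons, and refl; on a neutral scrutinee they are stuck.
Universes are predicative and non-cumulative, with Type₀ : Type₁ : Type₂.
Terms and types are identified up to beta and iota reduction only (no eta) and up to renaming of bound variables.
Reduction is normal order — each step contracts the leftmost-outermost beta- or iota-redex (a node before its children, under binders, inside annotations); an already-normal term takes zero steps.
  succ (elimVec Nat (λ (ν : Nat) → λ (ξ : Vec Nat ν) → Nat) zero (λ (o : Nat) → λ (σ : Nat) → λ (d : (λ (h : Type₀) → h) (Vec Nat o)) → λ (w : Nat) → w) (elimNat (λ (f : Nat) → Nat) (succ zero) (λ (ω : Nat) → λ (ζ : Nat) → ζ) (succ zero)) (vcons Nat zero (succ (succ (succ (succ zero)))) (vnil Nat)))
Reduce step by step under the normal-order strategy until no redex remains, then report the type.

reduction (normal order):
  succ (elimVec Nat (λ (ν : Nat) → λ (ξ : Vec Nat ν) → Nat) zero (λ (o : Nat) → λ (σ : Nat) → λ (d : (λ (h : Type₀) → h) (Vec Nat o)) → λ (w : Nat) → w) (elimNat (λ (f : Nat) → Nat) (succ zero) (λ (ω : Nat) → λ (ζ : Nat) → ζ) (succ zero)) (vcons Nat zero (succ (succ (succ (succ zero)))) (vnil Nat)))
  ~> succ ((λ (ν : Nat) → λ (ξ : Nat) → λ (o : (λ (σ : Type₀) → σ) (Vec Nat ν)) → λ (d : Nat) → d) zero (succ (succ (succ (succ zero)))) (vnil Nat) (elimVec Nat (λ (h : Nat) → λ (w : Vec Nat h) → Nat) zero (λ (f : Nat) → λ (ω : Nat) → λ (ζ : (λ (t : Type₀) → t) (Vec Nat f)) → λ (j : Nat) → j) zero (vnil Nat)))
  ~> succ ((λ (ν : Nat) → λ (ξ : (λ (o : Type₀) → o) (Vec Nat zero)) → λ (σ : Nat) → σ) (succ (succ (succ (succ zero)))) (vnil Nat) (elimVec Nat (λ (d : Nat) → λ (h : Vec Nat d) → Nat) zero (λ (w : Nat) → λ (f : Nat) → λ (ω : (λ (ζ : Type₀) → ζ) (Vec Nat w)) → λ (t : Nat) → t) zero (vnil Nat)))
  ~> succ ((λ (ν : (λ (ξ : Type₀) → ξ) (Vec Nat zero)) → λ (o : Nat) → o) (vnil Nat) (elimVec Nat (λ (σ : Nat) → λ (d : Vec Nat σ) → Nat) zero (λ (h : Nat) → λ (w : Nat) → λ (f : (λ (ω : Type₀) → ω) (Vec Nat h)) → λ (ζ : Nat) → ζ) zero (vnil Nat)))
  ~> succ ((λ (ν : Nat) → ν) (elimVec Nat (λ (ξ : Nat) → λ (o : Vec Nat ξ) → Nat) zero (λ (σ : Nat) → λ (d : Nat) → λ (h : (λ (w : Type₀) → w) (Vec Nat σ)) → λ (f : Nat) → f) zero (vnil Nat)))
  ~> succ (elimVec Nat (λ (ν : Nat) → λ (ξ : Vec Nat ν) → Nat) zero (λ (o : Nat) → λ (σ : Nat) → λ (d : (λ (h : Type₀) → h) (Vec Nat o)) → λ (w : Nat) → w) zero (vnil Nat))
  ~> succ zero
inferred type:
  Nat


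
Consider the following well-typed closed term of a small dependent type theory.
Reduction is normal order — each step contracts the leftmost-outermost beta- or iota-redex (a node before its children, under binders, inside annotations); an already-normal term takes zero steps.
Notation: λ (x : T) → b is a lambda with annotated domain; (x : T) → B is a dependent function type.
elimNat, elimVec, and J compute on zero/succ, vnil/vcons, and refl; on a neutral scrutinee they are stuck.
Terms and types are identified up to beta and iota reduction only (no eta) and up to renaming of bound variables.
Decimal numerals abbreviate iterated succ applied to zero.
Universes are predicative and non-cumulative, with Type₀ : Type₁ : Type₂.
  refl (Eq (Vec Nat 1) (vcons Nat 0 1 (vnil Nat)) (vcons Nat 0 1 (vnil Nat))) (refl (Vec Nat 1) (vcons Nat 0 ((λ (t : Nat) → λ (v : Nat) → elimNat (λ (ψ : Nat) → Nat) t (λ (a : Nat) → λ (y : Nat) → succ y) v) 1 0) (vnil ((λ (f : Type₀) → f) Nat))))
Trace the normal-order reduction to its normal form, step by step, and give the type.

normal-order reduction sequence:
  refl (Eq (Vec Nat 1) (vcons Nat 0 1 (vnil Nat)) (vcons Nat 0 1 (vnil Nat))) (refl (Vec Nat 1) (vcons Nat 0 ((λ (t : Nat) → λ (v : Nat) → elimNat (λ (ψ : Nat) → Nat) t (λ (a : Nat) → λ (y : Nat) → succ y) v) 1 0) (vnil ((λ (f : Type₀) → f) Nat))))
  ~> refl (Eq (Vec Nat 1) (vcons Nat 0 1 (vnil Nat)) (vcons Nat 0 1 (vnil Nat))) (refl (Vec Nat 1) (vcons Nat 0 ((λ (t : Nat) → elimNat (λ (v : Nat) → Nat) 1 (λ (ψ : Nat) → λ (a : Nat) → succ a) t) 0) (vnil ((λ (y : Type₀) → y) Nat))))
  ~> refl (Eq (Vec Nat 1) (vcons Nat 0 1 (vnil Nat)) (vcons Nat 0 1 (vnil Nat))) (refl (Vec Nat 1) (vcons Nat 0 (elimNat (λ (t : Nat) → Nat) 1 (λ (v : Nat) → λ (ψ : Nat) → succ ψ) 0) (vnil ((λ (a : Type₀) → a) Nat))))
  ~> refl (Eq (Vec Nat 1) (vcons Nat 0 1 (vnil Nat)) (vcons Nat 0 1 (vnil Nat))) (refl (Vec Nat 1) (vcons Nat 0 1 (vnil ((λ (t : Type₀) → t) Nat))))
  ~> refl (Eq (Vec Nat 1) (vcons Nat 0 1 (vnil Nat)) (vcons Nat 0 1 (vnil Nat))) (refl (Vec Nat 1) (vcons Nat 0 1 (vnil Nat)))
the term's type:
  Eq (Eq (Vec Nat 1) (vcons Nat 0 1 (vnil Nat)) (vcons Nat 0 1 (vnil Nat))) (refl (Vec Nat 1) (vcons Nat 0 1 (vnil Nat))) (refl (Vec Nat 1) (vcons Nat 0 1 (vnil Nat)))


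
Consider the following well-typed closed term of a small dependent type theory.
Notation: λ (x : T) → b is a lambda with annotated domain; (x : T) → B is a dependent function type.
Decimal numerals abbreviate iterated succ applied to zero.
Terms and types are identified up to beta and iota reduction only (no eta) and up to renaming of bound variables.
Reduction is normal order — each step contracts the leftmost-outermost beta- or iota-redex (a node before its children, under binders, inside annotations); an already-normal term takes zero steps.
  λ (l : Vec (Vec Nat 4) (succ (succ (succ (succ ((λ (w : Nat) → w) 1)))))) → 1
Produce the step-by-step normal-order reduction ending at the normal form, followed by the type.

normal-order reduction sequence:
  λ (l : Vec (Vec Nat 4) (succ (succ (succ (succ ((λ (w : Nat) → w) 1)))))) → 1
  ~> λ (l : Vec (Vec Nat 4) 5) → 1
inferred type:
  (l : Vec (Vec Nat 4) 5) → Nat


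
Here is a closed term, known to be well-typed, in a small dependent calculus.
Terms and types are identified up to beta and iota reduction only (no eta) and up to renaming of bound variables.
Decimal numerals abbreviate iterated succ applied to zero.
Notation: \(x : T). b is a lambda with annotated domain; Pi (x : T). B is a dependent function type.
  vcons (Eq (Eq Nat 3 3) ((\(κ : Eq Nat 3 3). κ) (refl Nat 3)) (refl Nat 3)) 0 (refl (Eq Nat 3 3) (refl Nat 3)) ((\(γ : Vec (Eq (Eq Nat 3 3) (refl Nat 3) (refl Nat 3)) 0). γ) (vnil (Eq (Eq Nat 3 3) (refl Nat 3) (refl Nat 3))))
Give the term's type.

inferred type:
  Vec (Eq (Eq Nat 3 3) (refl Nat 3) (refl Nat 3)) 1


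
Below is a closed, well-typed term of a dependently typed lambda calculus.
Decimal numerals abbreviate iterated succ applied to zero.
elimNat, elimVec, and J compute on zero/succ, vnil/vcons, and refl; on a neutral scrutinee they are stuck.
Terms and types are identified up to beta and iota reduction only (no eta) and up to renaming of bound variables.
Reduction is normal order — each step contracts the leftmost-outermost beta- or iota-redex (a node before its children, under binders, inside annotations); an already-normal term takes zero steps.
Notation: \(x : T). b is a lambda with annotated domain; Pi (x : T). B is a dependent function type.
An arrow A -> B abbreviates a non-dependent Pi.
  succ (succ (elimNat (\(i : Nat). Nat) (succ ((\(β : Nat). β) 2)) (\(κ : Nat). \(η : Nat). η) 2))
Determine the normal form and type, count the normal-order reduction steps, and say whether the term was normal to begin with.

resulting normal form:
  5
inferred type:
  Nat
normal-order step count: 8
already normal: no
first contracted redex: an elimNat iota-redex


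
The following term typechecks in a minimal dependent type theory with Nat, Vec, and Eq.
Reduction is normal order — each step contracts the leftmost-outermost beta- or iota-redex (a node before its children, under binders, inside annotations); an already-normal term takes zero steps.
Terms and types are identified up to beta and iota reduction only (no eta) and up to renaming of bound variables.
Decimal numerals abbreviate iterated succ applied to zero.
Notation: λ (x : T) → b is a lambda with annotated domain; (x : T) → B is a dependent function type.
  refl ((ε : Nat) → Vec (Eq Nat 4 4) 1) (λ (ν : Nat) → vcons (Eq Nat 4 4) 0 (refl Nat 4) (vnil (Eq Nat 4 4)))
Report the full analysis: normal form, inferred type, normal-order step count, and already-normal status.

reduced normal form:
  refl ((ε : Nat) → Vec (Eq Nat 4 4) 1) (λ (ν : Nat) → vcons (Eq Nat 4 4) 0 (refl Nat 4) (vnil (Eq Nat 4 4)))
inferred type:
  Eq ((ε : Nat) → Vec (Eq Nat 4 4) 1) (λ (ν : Nat) → vcons (Eq Nat 4 4) 0 (refl Nat 4) (vnil (Eq Nat 4 4))) (λ (κ : Nat) → vcons (Eq Nat 4 4) 0 (refl Nat 4) (vnil (Eq Nat 4 4)))
normal-order step count: 0
started in normal form: yes


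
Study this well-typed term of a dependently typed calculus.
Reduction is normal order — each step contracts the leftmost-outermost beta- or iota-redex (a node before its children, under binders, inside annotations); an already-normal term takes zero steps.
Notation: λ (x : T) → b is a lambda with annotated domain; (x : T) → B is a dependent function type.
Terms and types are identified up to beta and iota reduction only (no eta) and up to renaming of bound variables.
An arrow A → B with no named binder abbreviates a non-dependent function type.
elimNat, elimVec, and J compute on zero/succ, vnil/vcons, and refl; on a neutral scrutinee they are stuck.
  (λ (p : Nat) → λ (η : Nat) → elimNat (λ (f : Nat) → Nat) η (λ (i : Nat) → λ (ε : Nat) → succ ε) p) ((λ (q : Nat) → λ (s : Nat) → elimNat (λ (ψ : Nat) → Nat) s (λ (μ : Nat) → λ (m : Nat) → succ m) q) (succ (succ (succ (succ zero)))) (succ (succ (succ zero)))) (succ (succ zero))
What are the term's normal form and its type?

reduced normal form:
  succ (succ (succ (succ (succ (succ (succ (succ (succ zero))))))))
type:
  Nat
observation: 39 normal-order steps separate the term from its normal form.


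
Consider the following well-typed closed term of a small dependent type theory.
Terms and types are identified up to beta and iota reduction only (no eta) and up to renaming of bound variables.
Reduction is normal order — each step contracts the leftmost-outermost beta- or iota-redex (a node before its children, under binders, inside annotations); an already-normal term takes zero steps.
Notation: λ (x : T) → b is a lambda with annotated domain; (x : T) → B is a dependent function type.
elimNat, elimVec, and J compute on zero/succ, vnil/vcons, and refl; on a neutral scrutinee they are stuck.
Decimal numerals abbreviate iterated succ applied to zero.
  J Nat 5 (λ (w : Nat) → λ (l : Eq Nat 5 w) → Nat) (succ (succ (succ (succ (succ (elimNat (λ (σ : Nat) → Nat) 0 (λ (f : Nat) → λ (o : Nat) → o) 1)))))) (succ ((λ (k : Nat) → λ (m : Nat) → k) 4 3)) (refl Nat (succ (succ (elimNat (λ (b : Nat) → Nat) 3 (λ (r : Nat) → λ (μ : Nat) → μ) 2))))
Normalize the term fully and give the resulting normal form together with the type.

resulting normal form:
  5
type:
  Nat
observation: the first redex contracted is a J iota-redex; the normal form is reached in 5 normal-order steps.


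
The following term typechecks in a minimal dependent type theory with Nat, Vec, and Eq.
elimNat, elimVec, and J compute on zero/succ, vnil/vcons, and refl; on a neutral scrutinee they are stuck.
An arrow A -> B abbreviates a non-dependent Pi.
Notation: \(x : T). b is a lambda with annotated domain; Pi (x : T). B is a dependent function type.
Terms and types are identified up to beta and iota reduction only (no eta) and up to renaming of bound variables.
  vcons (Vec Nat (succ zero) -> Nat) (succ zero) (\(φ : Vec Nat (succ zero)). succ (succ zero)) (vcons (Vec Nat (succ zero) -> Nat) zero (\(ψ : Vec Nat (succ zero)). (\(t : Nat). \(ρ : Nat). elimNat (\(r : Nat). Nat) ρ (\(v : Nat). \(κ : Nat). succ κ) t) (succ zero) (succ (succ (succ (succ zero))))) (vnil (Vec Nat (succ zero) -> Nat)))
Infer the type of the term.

type:
  Vec (Vec Nat (succ zero) -> Nat) (succ (succ zero))


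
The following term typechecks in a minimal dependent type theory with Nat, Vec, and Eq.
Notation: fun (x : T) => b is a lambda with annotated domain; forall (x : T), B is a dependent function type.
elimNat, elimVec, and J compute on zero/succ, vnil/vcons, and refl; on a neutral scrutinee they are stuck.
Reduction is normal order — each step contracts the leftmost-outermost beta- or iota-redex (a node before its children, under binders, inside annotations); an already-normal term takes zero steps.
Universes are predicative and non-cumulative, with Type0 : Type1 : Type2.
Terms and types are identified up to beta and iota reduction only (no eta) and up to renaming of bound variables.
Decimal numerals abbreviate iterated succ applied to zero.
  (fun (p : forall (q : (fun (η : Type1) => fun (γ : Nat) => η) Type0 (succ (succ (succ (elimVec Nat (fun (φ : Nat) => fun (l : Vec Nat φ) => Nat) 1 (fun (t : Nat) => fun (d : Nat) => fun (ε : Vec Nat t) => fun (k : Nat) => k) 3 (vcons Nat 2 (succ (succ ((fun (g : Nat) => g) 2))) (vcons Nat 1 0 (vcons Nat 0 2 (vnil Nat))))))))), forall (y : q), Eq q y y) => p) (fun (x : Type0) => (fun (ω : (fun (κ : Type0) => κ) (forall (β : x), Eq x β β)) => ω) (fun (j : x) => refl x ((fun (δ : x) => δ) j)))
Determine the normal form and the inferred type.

resulting normal form:
  fun (p : Type0) => fun (q : p) => refl p q
type:
  forall (p : Type0), forall (q : p), Eq p q q


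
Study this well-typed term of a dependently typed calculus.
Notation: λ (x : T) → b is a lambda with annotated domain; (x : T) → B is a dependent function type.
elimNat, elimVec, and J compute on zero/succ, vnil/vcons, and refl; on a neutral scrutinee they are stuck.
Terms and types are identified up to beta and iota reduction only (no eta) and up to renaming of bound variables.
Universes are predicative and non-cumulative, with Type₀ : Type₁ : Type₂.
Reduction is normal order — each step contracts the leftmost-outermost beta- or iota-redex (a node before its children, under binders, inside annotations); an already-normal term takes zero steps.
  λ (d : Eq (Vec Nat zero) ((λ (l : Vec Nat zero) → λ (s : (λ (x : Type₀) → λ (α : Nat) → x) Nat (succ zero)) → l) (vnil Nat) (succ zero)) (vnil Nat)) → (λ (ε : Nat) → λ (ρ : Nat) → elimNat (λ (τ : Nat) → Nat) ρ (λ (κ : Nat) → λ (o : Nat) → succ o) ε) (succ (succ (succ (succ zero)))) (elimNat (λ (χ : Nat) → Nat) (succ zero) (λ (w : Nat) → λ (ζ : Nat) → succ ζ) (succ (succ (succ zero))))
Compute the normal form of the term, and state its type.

reduced normal form:
  λ (d : Eq (Vec Nat zero) (vnil Nat) (vnil Nat)) → succ (succ (succ (succ (succ (succ (succ (succ zero)))))))
type:
  (d : Eq (Vec Nat zero) (vnil Nat) (vnil Nat)) → Nat


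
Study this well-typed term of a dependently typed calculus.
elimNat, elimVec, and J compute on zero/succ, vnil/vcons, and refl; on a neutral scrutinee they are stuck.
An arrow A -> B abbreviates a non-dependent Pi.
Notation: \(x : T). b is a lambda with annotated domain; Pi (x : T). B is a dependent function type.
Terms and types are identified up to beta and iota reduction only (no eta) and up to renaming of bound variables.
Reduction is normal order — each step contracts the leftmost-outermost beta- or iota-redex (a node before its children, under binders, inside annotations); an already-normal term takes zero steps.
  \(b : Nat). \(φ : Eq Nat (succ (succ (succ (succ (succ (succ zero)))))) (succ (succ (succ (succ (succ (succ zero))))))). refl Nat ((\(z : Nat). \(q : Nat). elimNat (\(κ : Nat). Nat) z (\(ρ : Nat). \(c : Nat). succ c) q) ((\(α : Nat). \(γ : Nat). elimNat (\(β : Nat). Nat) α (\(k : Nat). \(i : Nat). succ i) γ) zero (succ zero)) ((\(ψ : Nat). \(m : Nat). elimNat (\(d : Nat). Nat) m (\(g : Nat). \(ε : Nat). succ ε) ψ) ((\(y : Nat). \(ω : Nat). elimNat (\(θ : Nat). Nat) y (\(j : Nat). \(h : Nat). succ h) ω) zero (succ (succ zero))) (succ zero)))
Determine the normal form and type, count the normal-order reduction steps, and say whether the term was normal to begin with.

reduced normal form:
  \(b : Nat). \(φ : Eq Nat (succ (succ (succ (succ (succ (succ zero)))))) (succ (succ (succ (succ (succ (succ zero))))))). refl Nat (succ (succ (succ (succ zero))))
inferred type:
  Nat -> Eq Nat (succ (succ (succ (succ (succ (succ zero)))))) (succ (succ (succ (succ (succ (succ zero)))))) -> Eq Nat (succ (succ (succ (succ zero)))) (succ (succ (succ (succ zero))))
reduction steps (normal order): 36
already normal: no
first redex: a beta-redex


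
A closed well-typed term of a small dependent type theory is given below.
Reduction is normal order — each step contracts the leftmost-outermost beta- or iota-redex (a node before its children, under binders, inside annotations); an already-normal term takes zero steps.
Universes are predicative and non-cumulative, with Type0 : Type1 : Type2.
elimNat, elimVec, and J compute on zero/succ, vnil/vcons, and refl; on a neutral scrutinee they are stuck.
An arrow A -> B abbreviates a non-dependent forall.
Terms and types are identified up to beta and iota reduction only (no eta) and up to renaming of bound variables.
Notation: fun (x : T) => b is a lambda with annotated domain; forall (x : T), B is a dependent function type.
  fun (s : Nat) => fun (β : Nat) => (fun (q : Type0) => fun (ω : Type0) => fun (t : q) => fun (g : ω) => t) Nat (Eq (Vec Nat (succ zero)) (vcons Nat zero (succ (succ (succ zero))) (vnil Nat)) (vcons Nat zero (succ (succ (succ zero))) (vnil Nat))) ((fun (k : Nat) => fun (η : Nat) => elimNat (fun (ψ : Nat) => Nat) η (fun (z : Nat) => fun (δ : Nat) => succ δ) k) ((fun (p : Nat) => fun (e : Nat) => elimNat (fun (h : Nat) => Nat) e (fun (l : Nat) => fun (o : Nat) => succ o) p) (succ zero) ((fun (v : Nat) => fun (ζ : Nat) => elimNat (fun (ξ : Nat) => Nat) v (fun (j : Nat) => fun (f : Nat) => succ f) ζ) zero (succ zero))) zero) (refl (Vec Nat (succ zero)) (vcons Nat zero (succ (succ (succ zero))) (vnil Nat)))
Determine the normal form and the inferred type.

reduced normal form:
  fun (s : Nat) => fun (β : Nat) => succ (succ zero)
type:
  Nat -> Nat -> Nat
observation: reduction starts at a beta-redex, and 25 normal-order steps reach the normal form.


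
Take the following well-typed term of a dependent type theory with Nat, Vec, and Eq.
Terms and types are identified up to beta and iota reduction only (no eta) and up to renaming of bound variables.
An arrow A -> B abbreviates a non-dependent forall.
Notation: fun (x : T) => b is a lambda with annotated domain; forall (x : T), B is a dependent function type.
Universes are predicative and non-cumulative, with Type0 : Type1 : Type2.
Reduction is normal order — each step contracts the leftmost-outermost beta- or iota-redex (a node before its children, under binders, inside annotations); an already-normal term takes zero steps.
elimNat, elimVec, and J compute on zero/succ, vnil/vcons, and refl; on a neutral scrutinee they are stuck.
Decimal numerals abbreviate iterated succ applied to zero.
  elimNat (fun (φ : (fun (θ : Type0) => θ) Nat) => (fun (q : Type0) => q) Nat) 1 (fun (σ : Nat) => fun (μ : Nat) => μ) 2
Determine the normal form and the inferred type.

normal form:
  1
the term's type:
  Nat
observation: 7 normal-order steps separate the term from its normal form.


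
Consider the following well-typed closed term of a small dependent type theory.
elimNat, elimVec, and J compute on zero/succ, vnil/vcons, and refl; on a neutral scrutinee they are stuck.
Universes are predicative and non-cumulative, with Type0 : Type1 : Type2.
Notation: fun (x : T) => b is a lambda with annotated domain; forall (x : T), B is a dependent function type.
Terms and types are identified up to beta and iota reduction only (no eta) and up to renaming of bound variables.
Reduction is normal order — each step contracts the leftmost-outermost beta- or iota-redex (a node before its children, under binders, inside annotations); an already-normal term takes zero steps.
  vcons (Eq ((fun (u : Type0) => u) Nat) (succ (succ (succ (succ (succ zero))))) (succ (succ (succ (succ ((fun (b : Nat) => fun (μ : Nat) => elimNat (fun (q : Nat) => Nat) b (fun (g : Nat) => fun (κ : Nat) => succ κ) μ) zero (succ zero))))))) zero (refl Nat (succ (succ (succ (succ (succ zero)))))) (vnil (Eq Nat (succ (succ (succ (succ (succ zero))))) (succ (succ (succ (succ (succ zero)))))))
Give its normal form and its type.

reduced normal form:
  vcons (Eq Nat (succ (succ (succ (succ (succ zero))))) (succ (succ (succ (succ (succ zero)))))) zero (refl Nat (succ (succ (succ (succ (succ zero)))))) (vnil (Eq Nat (succ (succ (succ (succ (succ zero))))) (succ (succ (succ (succ (succ zero)))))))
the term's type:
  Vec (Eq Nat (succ (succ (succ (succ (succ zero))))) (succ (succ (succ (succ (succ zero)))))) (succ zero)
observation: 7 normal-order steps separate the term from its normal form.


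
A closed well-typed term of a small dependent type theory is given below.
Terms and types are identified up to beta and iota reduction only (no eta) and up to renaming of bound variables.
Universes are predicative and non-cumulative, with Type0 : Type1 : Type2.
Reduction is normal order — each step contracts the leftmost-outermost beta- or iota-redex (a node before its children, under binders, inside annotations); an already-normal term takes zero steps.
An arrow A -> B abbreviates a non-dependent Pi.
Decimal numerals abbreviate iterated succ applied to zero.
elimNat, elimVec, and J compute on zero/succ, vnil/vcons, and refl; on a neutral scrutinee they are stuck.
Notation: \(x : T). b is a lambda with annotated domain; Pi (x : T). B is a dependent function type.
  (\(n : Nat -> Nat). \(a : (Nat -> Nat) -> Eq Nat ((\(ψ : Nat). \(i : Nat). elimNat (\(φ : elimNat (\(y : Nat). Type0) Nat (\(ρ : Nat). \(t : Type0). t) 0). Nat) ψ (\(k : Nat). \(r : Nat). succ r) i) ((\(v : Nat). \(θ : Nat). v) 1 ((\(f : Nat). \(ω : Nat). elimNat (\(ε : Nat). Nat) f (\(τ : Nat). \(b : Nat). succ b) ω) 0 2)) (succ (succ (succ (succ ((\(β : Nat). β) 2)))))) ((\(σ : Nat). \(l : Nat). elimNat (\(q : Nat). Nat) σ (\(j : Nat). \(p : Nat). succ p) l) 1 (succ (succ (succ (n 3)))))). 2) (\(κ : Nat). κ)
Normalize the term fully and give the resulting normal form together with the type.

resulting normal form:
  \(n : (Nat -> Nat) -> Eq Nat 7 7). 2
type:
  ((Nat -> Nat) -> Eq Nat 7 7) -> Nat
observation: contracting a beta-redex first, the term normalizes in 48 steps.


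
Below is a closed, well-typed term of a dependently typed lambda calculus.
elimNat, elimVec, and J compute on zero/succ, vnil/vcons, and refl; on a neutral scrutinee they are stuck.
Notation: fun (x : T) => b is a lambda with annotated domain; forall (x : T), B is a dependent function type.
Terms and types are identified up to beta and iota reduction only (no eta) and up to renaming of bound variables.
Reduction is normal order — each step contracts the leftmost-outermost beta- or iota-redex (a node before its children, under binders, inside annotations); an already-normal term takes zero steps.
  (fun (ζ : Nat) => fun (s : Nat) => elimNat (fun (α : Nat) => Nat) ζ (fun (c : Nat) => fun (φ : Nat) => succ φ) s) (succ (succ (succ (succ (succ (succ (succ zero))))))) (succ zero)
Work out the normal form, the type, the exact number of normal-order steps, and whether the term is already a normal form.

reduced normal form:
  succ (succ (succ (succ (succ (succ (succ (succ zero)))))))
the term's type:
  Nat
reduction steps (normal order): 6
already normal: no
first contracted redex: a beta-redex


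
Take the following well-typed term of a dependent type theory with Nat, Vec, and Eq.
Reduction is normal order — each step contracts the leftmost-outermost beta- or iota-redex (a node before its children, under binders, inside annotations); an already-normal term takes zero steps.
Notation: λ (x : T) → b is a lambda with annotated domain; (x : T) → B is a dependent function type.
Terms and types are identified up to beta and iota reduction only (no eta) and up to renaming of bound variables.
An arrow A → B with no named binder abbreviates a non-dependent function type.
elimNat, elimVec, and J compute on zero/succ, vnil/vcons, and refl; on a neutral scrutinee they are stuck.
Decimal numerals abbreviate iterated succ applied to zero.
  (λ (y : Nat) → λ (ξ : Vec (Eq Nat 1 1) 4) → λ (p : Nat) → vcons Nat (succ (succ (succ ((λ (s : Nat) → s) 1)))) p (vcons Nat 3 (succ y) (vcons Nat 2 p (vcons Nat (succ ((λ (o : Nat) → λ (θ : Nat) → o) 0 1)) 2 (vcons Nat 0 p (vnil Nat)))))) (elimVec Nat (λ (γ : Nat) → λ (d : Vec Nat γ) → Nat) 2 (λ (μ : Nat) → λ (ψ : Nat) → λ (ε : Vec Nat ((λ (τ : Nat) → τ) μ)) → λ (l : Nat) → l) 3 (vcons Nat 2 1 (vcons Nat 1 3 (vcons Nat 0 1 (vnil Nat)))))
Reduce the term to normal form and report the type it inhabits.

reduced normal form:
  λ (y : Vec (Eq Nat 1 1) 4) → λ (ξ : Nat) → vcons Nat 4 ξ (vcons Nat 3 3 (vcons Nat 2 ξ (vcons Nat 1 2 (vcons Nat 0 ξ (vnil Nat)))))
the term's type:
  Vec (Eq Nat 1 1) 4 → Nat → Vec Nat 5


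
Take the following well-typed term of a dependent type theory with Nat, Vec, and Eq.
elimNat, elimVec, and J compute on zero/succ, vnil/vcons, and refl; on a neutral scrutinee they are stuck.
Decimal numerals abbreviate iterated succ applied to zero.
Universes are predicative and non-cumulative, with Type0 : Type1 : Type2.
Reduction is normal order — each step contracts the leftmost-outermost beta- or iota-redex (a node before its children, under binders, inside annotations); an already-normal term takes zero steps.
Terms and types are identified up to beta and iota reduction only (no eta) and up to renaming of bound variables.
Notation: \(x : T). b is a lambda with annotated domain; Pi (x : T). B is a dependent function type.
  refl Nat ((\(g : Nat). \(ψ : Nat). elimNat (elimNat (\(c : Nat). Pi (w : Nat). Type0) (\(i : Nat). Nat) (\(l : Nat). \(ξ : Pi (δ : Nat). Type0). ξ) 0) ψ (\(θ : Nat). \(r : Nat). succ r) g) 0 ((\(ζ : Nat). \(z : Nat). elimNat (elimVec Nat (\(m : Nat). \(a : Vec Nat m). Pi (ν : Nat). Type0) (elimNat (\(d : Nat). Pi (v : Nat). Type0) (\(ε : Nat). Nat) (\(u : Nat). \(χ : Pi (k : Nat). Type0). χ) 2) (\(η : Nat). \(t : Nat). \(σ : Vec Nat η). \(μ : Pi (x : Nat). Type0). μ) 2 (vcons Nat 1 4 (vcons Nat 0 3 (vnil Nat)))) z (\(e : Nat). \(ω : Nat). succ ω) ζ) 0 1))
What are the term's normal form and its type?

normal form:
  refl Nat 1
inferred type:
  Eq Nat 1 1


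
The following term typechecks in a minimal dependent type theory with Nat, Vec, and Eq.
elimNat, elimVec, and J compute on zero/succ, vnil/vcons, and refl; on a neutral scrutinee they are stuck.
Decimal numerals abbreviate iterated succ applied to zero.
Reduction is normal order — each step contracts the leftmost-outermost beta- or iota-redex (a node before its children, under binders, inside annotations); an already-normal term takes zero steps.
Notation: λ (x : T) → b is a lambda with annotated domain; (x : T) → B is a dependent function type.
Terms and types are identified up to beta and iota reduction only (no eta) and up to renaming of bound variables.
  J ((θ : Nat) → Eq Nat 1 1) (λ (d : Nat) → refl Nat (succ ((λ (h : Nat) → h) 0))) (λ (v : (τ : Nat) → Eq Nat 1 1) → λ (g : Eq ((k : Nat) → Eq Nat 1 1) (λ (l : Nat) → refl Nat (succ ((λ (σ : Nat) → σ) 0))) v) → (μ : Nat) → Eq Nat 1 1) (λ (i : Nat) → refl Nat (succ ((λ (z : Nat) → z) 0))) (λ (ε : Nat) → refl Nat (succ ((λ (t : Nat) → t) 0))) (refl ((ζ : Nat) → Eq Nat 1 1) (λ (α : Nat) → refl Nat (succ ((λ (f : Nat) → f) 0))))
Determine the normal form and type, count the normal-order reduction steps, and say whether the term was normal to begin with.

normal form:
  λ (θ : Nat) → refl Nat 1
type:
  (θ : Nat) → Eq Nat 1 1
steps to reach normal form (normal order): 2
already normal: no
first redex: a J iota-redex


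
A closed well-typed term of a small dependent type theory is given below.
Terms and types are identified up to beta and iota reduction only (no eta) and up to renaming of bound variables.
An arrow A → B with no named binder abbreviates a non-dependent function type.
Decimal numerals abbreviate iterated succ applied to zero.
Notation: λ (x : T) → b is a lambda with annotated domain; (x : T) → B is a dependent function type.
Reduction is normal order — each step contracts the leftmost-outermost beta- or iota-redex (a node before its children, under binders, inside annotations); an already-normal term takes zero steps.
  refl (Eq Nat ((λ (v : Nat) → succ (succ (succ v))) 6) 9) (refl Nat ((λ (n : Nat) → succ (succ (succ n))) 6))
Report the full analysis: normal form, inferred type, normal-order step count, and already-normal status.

reduced normal form:
  refl (Eq Nat 9 9) (refl Nat 9)
inferred type:
  Eq (Eq Nat 9 9) (refl Nat 9) (refl Nat 9)
steps to reach normal form (normal order): 2
started in normal form: no
first redex: a beta-redex


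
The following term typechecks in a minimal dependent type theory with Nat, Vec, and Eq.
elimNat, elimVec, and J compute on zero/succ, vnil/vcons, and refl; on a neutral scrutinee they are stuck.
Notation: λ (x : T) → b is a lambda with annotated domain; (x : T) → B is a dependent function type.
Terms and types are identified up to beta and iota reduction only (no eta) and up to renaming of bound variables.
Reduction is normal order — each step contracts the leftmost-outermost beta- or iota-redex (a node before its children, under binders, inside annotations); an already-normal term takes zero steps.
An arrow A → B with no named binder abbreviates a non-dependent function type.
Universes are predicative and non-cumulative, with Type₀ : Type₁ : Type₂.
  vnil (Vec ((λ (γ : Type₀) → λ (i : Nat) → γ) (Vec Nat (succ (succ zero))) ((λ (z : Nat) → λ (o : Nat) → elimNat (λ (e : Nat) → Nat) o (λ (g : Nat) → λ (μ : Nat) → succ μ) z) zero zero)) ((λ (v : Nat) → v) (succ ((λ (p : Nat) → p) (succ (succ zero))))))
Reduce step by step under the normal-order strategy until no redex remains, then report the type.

normal-order reduction sequence:
  vnil (Vec ((λ (γ : Type₀) → λ (i : Nat) → γ) (Vec Nat (succ (succ zero))) ((λ (z : Nat) → λ (o : Nat) → elimNat (λ (e : Nat) → Nat) o (λ (g : Nat) → λ (μ : Nat) → succ μ) z) zero zero)) ((λ (v : Nat) → v) (succ ((λ (p : Nat) → p) (succ (succ zero))))))
  ~> vnil (Vec ((λ (γ : Nat) → Vec Nat (succ (succ zero))) ((λ (i : Nat) → λ (z : Nat) → elimNat (λ (o : Nat) → Nat) z (λ (e : Nat) → λ (g : Nat) → succ g) i) zero zero)) ((λ (μ : Nat) → μ) (succ ((λ (v : Nat) → v) (succ (succ zero))))))
  ~> vnil (Vec (Vec Nat (succ (succ zero))) ((λ (γ : Nat) → γ) (succ ((λ (i : Nat) → i) (succ (succ zero))))))
  ~> vnil (Vec (Vec Nat (succ (succ zero))) (succ ((λ (γ : Nat) → γ) (succ (succ zero)))))
  ~> vnil (Vec (Vec Nat (succ (succ zero))) (succ (succ (succ zero))))
type:
  Vec (Vec (Vec Nat (succ (succ zero))) (succ (succ (succ zero)))) zero
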